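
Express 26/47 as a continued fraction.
[0; 1, 1, 4, 5]

Euclidean algorithm steps:
26 = 0 × 47 + 26
47 = 1 × 26 + 21
26 = 1 × 21 + 5
21 = 4 × 5 + 1
5 = 5 × 1 + 0
Continued fraction: [0; 1, 1, 4, 5]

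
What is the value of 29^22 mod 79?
4

Repeated squaring. Binary of 22 = 10110.
29^1 ≡ 29 (mod 79); 29^2 ≡ 51 (mod 79); 29^4 ≡ 73 (mod 79); 29^8 ≡ 36 (mod 79); 29^16 ≡ 32 (mod 79)
29^22 = 29^2 × 29^4 × 29^16 ≡ 4 (mod 79)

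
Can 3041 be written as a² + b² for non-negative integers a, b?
4² + 55² (a=4, b=55)

Factorization: 3041 = 3041
By Fermat: n is sum of two squares iff every prime p ≡ 3 (mod 4) appears to even power.
All primes ≡ 3 (mod 4) appear to even power.
Search a = 0, 1, 2, … for 3041 - a² a perfect square: first hit at a = 4: 3041 - 16 = 3025 = 55².
3041 = 4² + 55² = 16 + 3025 ✓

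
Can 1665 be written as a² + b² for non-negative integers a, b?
12² + 39² (a=12, b=39)

Factorization: 1665 = 3^2 × 5 × 37
By Fermat: n is sum of two squares iff every prime p ≡ 3 (mod 4) appears to even power.
All primes ≡ 3 (mod 4) appear to even power.
Search a = 0, 1, 2, … for 1665 - a² a perfect square: first hit at a = 12: 1665 - 144 = 1521 = 39².
1665 = 12² + 39² = 144 + 1521 ✓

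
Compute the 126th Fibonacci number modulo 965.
518

Matrix identity: Q^n = [[F_(n+1), F_n], [F_n, F_(n-1)]] with Q = [[1,1],[1,0]].
n = 126 = 1111110₂. Square-and-multiply, entries mod 965:
Q^1 = [[1,1],[1,0]]
Q^3 = (Q^1)²·Q = [[3,2],[2,1]]
Q^7 = (Q^3)²·Q = [[21,13],[13,8]]
Q^15 = (Q^7)²·Q = [[22,610],[610,377]]
Q^31 = (Q^15)²·Q = [[304,94],[94,210]]
Q^63 = (Q^31)²·Q = [[958,892],[892,66]]
Q^126 = (Q^63)² = [[553,518],[518,35]]
F_126 mod 965 = Q^126[0][1] = 518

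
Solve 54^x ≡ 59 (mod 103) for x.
76

Baby-step giant-step with step n = ⌈√103⌉ = 11.
Baby steps 54^j mod 103 (j:value) for j=0..10: 0:1, 1:54, 2:32, 3:80, 4:97, 5:88, 6:14, 7:35, 8:36, 9:90, 10:19.
Giant-step multiplier: 54^(-11) ≡ 54^(102-11) = 54^91 ≡ 77 (mod 103).
Giant steps γ_i = 59·77^i mod 103: γ_0=59, γ_1=11, γ_2=23, γ_3=20, γ_4=98, γ_5=27, γ_6=19 (in table at j=10).
x = i·n + j = 6·11 + 10 = 76.
Check: 54^76 ≡ 59 (mod 103).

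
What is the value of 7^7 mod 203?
175

Repeated squaring. Binary of 7 = 111.
7^1 ≡ 7 (mod 203); 7^2 ≡ 49 (mod 203); 7^4 ≡ 168 (mod 203)
7^7 = 7^1 × 7^2 × 7^4 ≡ 175 (mod 203)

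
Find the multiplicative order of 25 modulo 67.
11

67 is prime, so ord(25) divides φ(67) = 66.
Divisors of 66: 1, 2, 3, 6, 11, 22, 33, 66.
Repeated squaring: 25^1 ≡ 25, 25^2 ≡ 22, 25^4 ≡ 15, 25^8 ≡ 24, 25^16 ≡ 40, 25^32 ≡ 59, 25^64 ≡ 64 (mod 67).
Test 25^d mod 67 for each divisor d in increasing order:
25^1 ≡ 25
25^2 ≡ 22
25^3 = 25^2·25^1 ≡ 14
25^6 = 25^4·25^2 ≡ 62
25^11 = 25^8·25^2·25^1 ≡ 1  ← first divisor giving 1
The order is 11.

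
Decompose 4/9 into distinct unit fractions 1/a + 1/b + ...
1/3 + 1/9

Greedy algorithm:
4/9: ceiling(9/4) = 3, use 1/3
1/9: ceiling(9/1) = 9, use 1/9
Result: 4/9 = 1/3 + 1/9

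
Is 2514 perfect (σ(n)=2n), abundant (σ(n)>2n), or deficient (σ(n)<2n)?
abundant

Proper divisors of 2514: sum = 1 + 2 + 3 + 6 + 419 + 838 + 1257 = 2526
Since 2526 > 2514, 2514 is abundant.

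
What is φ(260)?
96

260 = 2^2 × 5 × 13
φ(n) = n × ∏(1 - 1/p) for each prime p dividing n
φ(260) = 260 × (1 - 1/2) × (1 - 1/5) × (1 - 1/13) = 96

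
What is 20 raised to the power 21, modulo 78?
8

Repeated squaring. Binary of 21 = 10101.
20^1 ≡ 20 (mod 78); 20^2 ≡ 10 (mod 78); 20^4 ≡ 22 (mod 78); 20^8 ≡ 16 (mod 78); 20^16 ≡ 22 (mod 78)
20^21 = 20^1 × 20^4 × 20^16 ≡ 8 (mod 78)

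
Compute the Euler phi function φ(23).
22

23 = 23
φ(n) = n × ∏(1 - 1/p) for each prime p dividing n
φ(23) = 23 × (1 - 1/23) = 22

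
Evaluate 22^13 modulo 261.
4

Repeated squaring. Binary of 13 = 1101.
22^1 ≡ 22 (mod 261); 22^2 ≡ 223 (mod 261); 22^4 ≡ 139 (mod 261); 22^8 ≡ 7 (mod 261)
22^13 = 22^1 × 22^4 × 22^8 ≡ 4 (mod 261)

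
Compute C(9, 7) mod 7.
1

Using Lucas' theorem:
Write n=9 and k=7 in base 7:
n in base 7: [1, 2]
k in base 7: [1, 0]
C(9,7) mod 7 = ∏ C(n_i, k_i) mod 7
Digit binomials (mod 7): C(1,1) = 1; C(2,0) = 1
Product: 1 × 1 = 1 ≡ 1 (mod 7)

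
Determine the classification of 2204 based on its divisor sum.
deficient

Proper divisors of 2204: sum = 1 + 2 + 4 + 19 + 29 + 38 + 58 + 76 + 116 + 551 + 1102 = 1996
Since 1996 < 2204, 2204 is deficient.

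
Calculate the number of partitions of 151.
45060624582

p(n) counts ways to write n as a sum of positive integers (order ignored).
Euler's pentagonal recurrence: p(k) = p(k-1) + p(k-2) - p(k-5) - p(k-7) + p(k-12) + p(k-15) - ... (offsets j(3j∓1)/2, signs ++--, p(0)=1, p(<0)=0).
DP table for k = 0..150: p(0)=1, p(1)=1, p(2)=2, p(3)=3, p(4)=5, p(5)=7, p(6)=11, p(7)=15, p(8)=22, p(9)=30, p(10)=42, p(11)=56, p(12)=77, p(13)=101, p(14)=135, p(15)=176, p(16)=231, p(17)=297, p(18)=385, p(19)=490, p(20)=627, p(21)=792, p(22)=1002, p(23)=1255, p(24)=1575, p(25)=1958, p(26)=2436, p(27)=3010, p(28)=3718, p(29)=4565, p(30)=5604, p(31)=6842, p(32)=8349, p(33)=10143, p(34)=12310, p(35)=14883, p(36)=17977, p(37)=21637, p(38)=26015, p(39)=31185, p(40)=37338, p(41)=44583, p(42)=53174, p(43)=63261, p(44)=75175, p(45)=89134, p(46)=105558, p(47)=124754, p(48)=147273, p(49)=173525, p(50)=204226, p(51)=239943, p(52)=281589, p(53)=329931, p(54)=386155, p(55)=451276, p(56)=526823, p(57)=614154, p(58)=715220, p(59)=831820, p(60)=966467, p(61)=1121505, p(62)=1300156, p(63)=1505499, p(64)=1741630, p(65)=2012558, p(66)=2323520, p(67)=2679689, p(68)=3087735, p(69)=3554345, p(70)=4087968, p(71)=4697205, p(72)=5392783, p(73)=6185689, p(74)=7089500, p(75)=8118264, p(76)=9289091, p(77)=10619863, p(78)=12132164, p(79)=13848650, p(80)=15796476, p(81)=18004327, p(82)=20506255, p(83)=23338469, p(84)=26543660, p(85)=30167357, p(86)=34262962, p(87)=38887673, p(88)=44108109, p(89)=49995925, p(90)=56634173, p(91)=64112359, p(92)=72533807, p(93)=82010177, p(94)=92669720, p(95)=104651419, p(96)=118114304, p(97)=133230930, p(98)=150198136, p(99)=169229875, p(100)=190569292, p(101)=214481126, p(102)=241265379, p(103)=271248950, p(104)=304801365, p(105)=342325709, p(106)=384276336, p(107)=431149389, p(108)=483502844, p(109)=541946240, p(110)=607163746, p(111)=679903203, p(112)=761002156, p(113)=851376628, p(114)=952050665, p(115)=1064144451, p(116)=1188908248, p(117)=1327710076, p(118)=1482074143, p(119)=1653668665, p(120)=1844349560, p(121)=2056148051, p(122)=2291320912, p(123)=2552338241, p(124)=2841940500, p(125)=3163127352, p(126)=3519222692, p(127)=3913864295, p(128)=4351078600, p(129)=4835271870, p(130)=5371315400, p(131)=5964539504, p(132)=6620830889, p(133)=7346629512, p(134)=8149040695, p(135)=9035836076, p(136)=10015581680, p(137)=11097645016, p(138)=12292341831, p(139)=13610949895, p(140)=15065878135, p(141)=16670689208, p(142)=18440293320, p(143)=20390982757, p(144)=22540654445, p(145)=24908858009, p(146)=27517052599, p(147)=30388671978, p(148)=33549419497, p(149)=37027355200, p(150)=40853235313.
Final step: p(151) = p(150) + p(149) - p(146) - p(144) + p(139) + p(136) - p(129) - p(125) + p(116) + p(111) - p(100) - p(94) + p(81) + p(74) - p(59) - p(51) + p(34) + p(25) - p(6)
= 40853235313 + 37027355200 - 27517052599 - 22540654445 + 13610949895 + 10015581680 - 4835271870 - 3163127352 + 1188908248 + 679903203 - 190569292 - 92669720 + 18004327 + 7089500 - 831820 - 239943 + 12310 + 1958 - 11
= 45060624582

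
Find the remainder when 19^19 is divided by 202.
5

Repeated squaring. Binary of 19 = 10011.
19^1 ≡ 19 (mod 202); 19^2 ≡ 159 (mod 202); 19^4 ≡ 31 (mod 202); 19^8 ≡ 153 (mod 202); 19^16 ≡ 179 (mod 202)
19^19 = 19^1 × 19^2 × 19^16 ≡ 5 (mod 202)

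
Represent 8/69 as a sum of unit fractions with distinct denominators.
1/9 + 1/207

Greedy algorithm:
8/69: ceiling(69/8) = 9, use 1/9
1/207: ceiling(207/1) = 207, use 1/207
Result: 8/69 = 1/9 + 1/207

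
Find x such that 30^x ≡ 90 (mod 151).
88

Baby-step giant-step with step n = ⌈√151⌉ = 13.
Baby steps 30^j mod 151 (j:value) for j=0..12: 0:1, 1:30, 2:145, 3:122, 4:36, 5:23, 6:86, 7:13, 8:88, 9:73, 10:76, 11:15, 12:148.
Giant-step multiplier: 30^(-13) ≡ 30^(150-13) = 30^137 ≡ 52 (mod 151).
Giant steps γ_i = 90·52^i mod 151: γ_0=90, γ_1=150, γ_2=99, γ_3=14, γ_4=124, γ_5=106, γ_6=76 (in table at j=10).
x = i·n + j = 6·13 + 10 = 88.
Check: 30^88 ≡ 90 (mod 151).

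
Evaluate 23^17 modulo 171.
119

Repeated squaring. Binary of 17 = 10001.
23^1 ≡ 23 (mod 171); 23^2 ≡ 16 (mod 171); 23^4 ≡ 85 (mod 171); 23^8 ≡ 43 (mod 171); 23^16 ≡ 139 (mod 171)
23^17 = 23^1 × 23^16 ≡ 119 (mod 171)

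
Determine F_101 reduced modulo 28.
5

Matrix identity: Q^n = [[F_(n+1), F_n], [F_n, F_(n-1)]] with Q = [[1,1],[1,0]].
n = 101 = 1100101₂. Square-and-multiply, entries mod 28:
Q^1 = [[1,1],[1,0]]
Q^3 = (Q^1)²·Q = [[3,2],[2,1]]
Q^6 = (Q^3)² = [[13,8],[8,5]]
Q^12 = (Q^6)² = [[9,4],[4,5]]
Q^25 = (Q^12)²·Q = [[13,13],[13,0]]
Q^50 = (Q^25)² = [[2,1],[1,1]]
Q^101 = (Q^50)²·Q = [[8,5],[5,3]]
F_101 mod 28 = Q^101[0][1] = 5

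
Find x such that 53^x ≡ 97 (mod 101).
24

Baby-step giant-step with step n = ⌈√101⌉ = 11.
Baby steps 53^j mod 101 (j:value) for j=0..10: 0:1, 1:53, 2:82, 3:3, 4:58, 5:44, 6:9, 7:73, 8:31, 9:27, 10:17.
Giant-step multiplier: 53^(-11) ≡ 53^(100-11) = 53^89 ≡ 63 (mod 101).
Giant steps γ_i = 97·63^i mod 101: γ_0=97, γ_1=51, γ_2=82 (in table at j=2).
x = i·n + j = 2·11 + 2 = 24.
Check: 53^24 ≡ 97 (mod 101).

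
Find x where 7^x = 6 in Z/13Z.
7

Baby-step giant-step with step n = ⌈√13⌉ = 4.
Baby steps 7^j mod 13 (j:value) for j=0..3: 0:1, 1:7, 2:10, 3:5.
Giant-step multiplier: 7^(-4) ≡ 7^(12-4) = 7^8 ≡ 3 (mod 13).
Giant steps γ_i = 6·3^i mod 13: γ_0=6, γ_1=5 (in table at j=3).
x = i·n + j = 1·4 + 3 = 7.
Check: 7^7 ≡ 6 (mod 13).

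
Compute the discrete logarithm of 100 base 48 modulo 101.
50

Baby-step giant-step with step n = ⌈√101⌉ = 11.
Baby steps 48^j mod 101 (j:value) for j=0..10: 0:1, 1:48, 2:82, 3:98, 4:58, 5:57, 6:9, 7:28, 8:31, 9:74, 10:17.
Giant-step multiplier: 48^(-11) ≡ 48^(100-11) = 48^89 ≡ 38 (mod 101).
Giant steps γ_i = 100·38^i mod 101: γ_0=100, γ_1=63, γ_2=71, γ_3=72, γ_4=9 (in table at j=6).
x = i·n + j = 4·11 + 6 = 50.
Check: 48^50 ≡ 100 (mod 101).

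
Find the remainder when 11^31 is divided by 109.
44

Repeated squaring. Binary of 31 = 11111.
11^1 ≡ 11 (mod 109); 11^2 ≡ 12 (mod 109); 11^4 ≡ 35 (mod 109); 11^8 ≡ 26 (mod 109); 11^16 ≡ 22 (mod 109)
11^31 = 11^1 × 11^2 × 11^4 × 11^8 × 11^16 ≡ 44 (mod 109)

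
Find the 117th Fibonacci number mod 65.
57

Matrix identity: Q^n = [[F_(n+1), F_n], [F_n, F_(n-1)]] with Q = [[1,1],[1,0]].
n = 117 = 1110101₂. Square-and-multiply, entries mod 65:
Q^1 = [[1,1],[1,0]]
Q^3 = (Q^1)²·Q = [[3,2],[2,1]]
Q^7 = (Q^3)²·Q = [[21,13],[13,8]]
Q^14 = (Q^7)² = [[25,52],[52,38]]
Q^29 = (Q^14)²·Q = [[40,14],[14,26]]
Q^58 = (Q^29)² = [[41,14],[14,27]]
Q^117 = (Q^58)²·Q = [[34,57],[57,42]]
F_117 mod 65 = Q^117[0][1] = 57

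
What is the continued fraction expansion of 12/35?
[0; 2, 1, 11]

Euclidean algorithm steps:
12 = 0 × 35 + 12
35 = 2 × 12 + 11
12 = 1 × 11 + 1
11 = 11 × 1 + 0
Continued fraction: [0; 2, 1, 11]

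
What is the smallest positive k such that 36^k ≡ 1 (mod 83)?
41

83 is prime, so ord(36) divides φ(83) = 82.
Divisors of 82: 1, 2, 41, 82.
Repeated squaring: 36^1 ≡ 36, 36^2 ≡ 51, 36^4 ≡ 28, 36^8 ≡ 37, 36^16 ≡ 41, 36^32 ≡ 21, 36^64 ≡ 26 (mod 83).
Test 36^d mod 83 for each divisor d in increasing order:
36^1 ≡ 36
36^2 ≡ 51
36^41 = 36^32·36^8·36^1 ≡ 1  ← first divisor giving 1
The order is 41.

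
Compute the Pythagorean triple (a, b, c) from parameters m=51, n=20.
(2201, 2040, 3001)

Euclid's formula: a = m² - n², b = 2mn, c = m² + n²
m = 51, n = 20
a = 51² - 20² = 2601 - 400 = 2201
b = 2 × 51 × 20 = 2040
c = 51² + 20² = 2601 + 400 = 3001
Verification: 2201² + 2040² = 4844401 + 4161600 = 9006001 = 3001² ✓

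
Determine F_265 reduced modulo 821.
490

Matrix identity: Q^n = [[F_(n+1), F_n], [F_n, F_(n-1)]] with Q = [[1,1],[1,0]].
n = 265 = 100001001₂. Square-and-multiply, entries mod 821:
Q^1 = [[1,1],[1,0]]
Q^2 = (Q^1)² = [[2,1],[1,1]]
Q^4 = (Q^2)² = [[5,3],[3,2]]
Q^8 = (Q^4)² = [[34,21],[21,13]]
Q^16 = (Q^8)² = [[776,166],[166,610]]
Q^33 = (Q^16)²·Q = [[221,25],[25,196]]
Q^66 = (Q^33)² = [[206,573],[573,454]]
Q^132 = (Q^66)² = [[494,520],[520,795]]
Q^265 = (Q^132)²·Q = [[13,490],[490,344]]
F_265 mod 821 = Q^265[0][1] = 490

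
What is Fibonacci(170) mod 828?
505

Matrix identity: Q^n = [[F_(n+1), F_n], [F_n, F_(n-1)]] with Q = [[1,1],[1,0]].
n = 170 = 10101010₂. Square-and-multiply, entries mod 828:
Q^1 = [[1,1],[1,0]]
Q^2 = (Q^1)² = [[2,1],[1,1]]
Q^5 = (Q^2)²·Q = [[8,5],[5,3]]
Q^10 = (Q^5)² = [[89,55],[55,34]]
Q^21 = (Q^10)²·Q = [[323,182],[182,141]]
Q^42 = (Q^21)² = [[5,820],[820,13]]
Q^85 = (Q^42)²·Q = [[773,89],[89,684]]
Q^170 = (Q^85)² = [[182,505],[505,505]]
F_170 mod 828 = Q^170[0][1] = 505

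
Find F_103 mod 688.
653

Matrix identity: Q^n = [[F_(n+1), F_n], [F_n, F_(n-1)]] with Q = [[1,1],[1,0]].
n = 103 = 1100111₂. Square-and-multiply, entries mod 688:
Q^1 = [[1,1],[1,0]]
Q^3 = (Q^1)²·Q = [[3,2],[2,1]]
Q^6 = (Q^3)² = [[13,8],[8,5]]
Q^12 = (Q^6)² = [[233,144],[144,89]]
Q^25 = (Q^12)²·Q = [[305,33],[33,272]]
Q^51 = (Q^25)²·Q = [[323,546],[546,465]]
Q^103 = (Q^51)²·Q = [[213,653],[653,248]]
F_103 mod 688 = Q^103[0][1] = 653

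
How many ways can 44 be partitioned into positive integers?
75175

p(n) counts ways to write n as a sum of positive integers (order ignored).
Euler's pentagonal recurrence: p(k) = p(k-1) + p(k-2) - p(k-5) - p(k-7) + p(k-12) + p(k-15) - ... (offsets j(3j∓1)/2, signs ++--, p(0)=1, p(<0)=0).
DP table for k = 0..43: p(0)=1, p(1)=1, p(2)=2, p(3)=3, p(4)=5, p(5)=7, p(6)=11, p(7)=15, p(8)=22, p(9)=30, p(10)=42, p(11)=56, p(12)=77, p(13)=101, p(14)=135, p(15)=176, p(16)=231, p(17)=297, p(18)=385, p(19)=490, p(20)=627, p(21)=792, p(22)=1002, p(23)=1255, p(24)=1575, p(25)=1958, p(26)=2436, p(27)=3010, p(28)=3718, p(29)=4565, p(30)=5604, p(31)=6842, p(32)=8349, p(33)=10143, p(34)=12310, p(35)=14883, p(36)=17977, p(37)=21637, p(38)=26015, p(39)=31185, p(40)=37338, p(41)=44583, p(42)=53174, p(43)=63261.
Final step: p(44) = p(43) + p(42) - p(39) - p(37) + p(32) + p(29) - p(22) - p(18) + p(9) + p(4)
= 63261 + 53174 - 31185 - 21637 + 8349 + 4565 - 1002 - 385 + 30 + 5
= 75175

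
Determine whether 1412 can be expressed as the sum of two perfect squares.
16² + 34² (a=16, b=34)

Factorization: 1412 = 2^2 × 353
By Fermat: n is sum of two squares iff every prime p ≡ 3 (mod 4) appears to even power.
All primes ≡ 3 (mod 4) appear to even power.
Search a = 0, 1, 2, … for 1412 - a² a perfect square: first hit at a = 16: 1412 - 256 = 1156 = 34².
1412 = 16² + 34² = 256 + 1156 ✓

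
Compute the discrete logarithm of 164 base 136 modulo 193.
159

Baby-step giant-step with step n = ⌈√193⌉ = 14.
Baby steps 136^j mod 193 (j:value) for j=0..13: 0:1, 1:136, 2:161, 3:87, 4:59, 5:111, 6:42, 7:115, 8:7, 9:180, 10:162, 11:30, 12:27, 13:5.
Giant-step multiplier: 136^(-14) ≡ 136^(192-14) = 136^178 ≡ 86 (mod 193).
Giant steps γ_i = 164·86^i mod 193: γ_0=164, γ_1=15, γ_2=132, γ_3=158, γ_4=78, γ_5=146, γ_6=11, γ_7=174, γ_8=103, γ_9=173, γ_10=17, γ_11=111 (in table at j=5).
x = i·n + j = 11·14 + 5 = 159.
Check: 136^159 ≡ 164 (mod 193).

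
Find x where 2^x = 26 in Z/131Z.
19

Baby-step giant-step with step n = ⌈√131⌉ = 12.
Baby steps 2^j mod 131 (j:value) for j=0..11: 0:1, 1:2, 2:4, 3:8, 4:16, 5:32, 6:64, 7:128, 8:125, 9:119, 10:107, 11:83.
Giant-step multiplier: 2^(-12) ≡ 2^(130-12) = 2^118 ≡ 15 (mod 131).
Giant steps γ_i = 26·15^i mod 131: γ_0=26, γ_1=128 (in table at j=7).
x = i·n + j = 1·12 + 7 = 19.
Check: 2^19 ≡ 26 (mod 131).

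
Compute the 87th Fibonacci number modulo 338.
210

Matrix identity: Q^n = [[F_(n+1), F_n], [F_n, F_(n-1)]] with Q = [[1,1],[1,0]].
n = 87 = 1010111₂. Square-and-multiply, entries mod 338:
Q^1 = [[1,1],[1,0]]
Q^2 = (Q^1)² = [[2,1],[1,1]]
Q^5 = (Q^2)²·Q = [[8,5],[5,3]]
Q^10 = (Q^5)² = [[89,55],[55,34]]
Q^21 = (Q^10)²·Q = [[135,130],[130,5]]
Q^43 = (Q^21)²·Q = [[259,311],[311,286]]
Q^87 = (Q^43)²·Q = [[29,210],[210,157]]
F_87 mod 338 = Q^87[0][1] = 210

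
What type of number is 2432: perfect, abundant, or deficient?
abundant

Proper divisors of 2432: sum = 1 + 2 + 4 + 8 + 16 + 19 + 32 + 38 + 64 + 76 + 128 + 152 + 304 + 608 + 1216 = 2668
Since 2668 > 2432, 2432 is abundant.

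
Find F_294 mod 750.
392

Matrix identity: Q^n = [[F_(n+1), F_n], [F_n, F_(n-1)]] with Q = [[1,1],[1,0]].
n = 294 = 100100110₂. Square-and-multiply, entries mod 750:
Q^1 = [[1,1],[1,0]]
Q^2 = (Q^1)² = [[2,1],[1,1]]
Q^4 = (Q^2)² = [[5,3],[3,2]]
Q^9 = (Q^4)²·Q = [[55,34],[34,21]]
Q^18 = (Q^9)² = [[431,334],[334,97]]
Q^36 = (Q^18)² = [[317,102],[102,215]]
Q^73 = (Q^36)²·Q = [[157,643],[643,264]]
Q^147 = (Q^73)²·Q = [[51,98],[98,703]]
Q^294 = (Q^147)² = [[205,392],[392,563]]
F_294 mod 750 = Q^294[0][1] = 392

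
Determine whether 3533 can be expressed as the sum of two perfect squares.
13² + 58² (a=13, b=58)

Factorization: 3533 = 3533
By Fermat: n is sum of two squares iff every prime p ≡ 3 (mod 4) appears to even power.
All primes ≡ 3 (mod 4) appear to even power.
Search a = 0, 1, 2, … for 3533 - a² a perfect square: first hit at a = 13: 3533 - 169 = 3364 = 58².
3533 = 13² + 58² = 169 + 3364 ✓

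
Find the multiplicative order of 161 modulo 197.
14

197 is prime, so ord(161) divides φ(197) = 196.
Divisors of 196: 1, 2, 4, 7, 14, 28, 49, 98, 196.
Repeated squaring: 161^1 ≡ 161, 161^2 ≡ 114, 161^4 ≡ 191, 161^8 ≡ 36, 161^16 ≡ 114, 161^32 ≡ 191, 161^64 ≡ 36, 161^128 ≡ 114 (mod 197).
Test 161^d mod 197 for each divisor d in increasing order:
161^1 ≡ 161
161^2 ≡ 114
161^4 ≡ 191
161^7 = 161^4·161^2·161^1 ≡ 196
161^14 = 161^8·161^4·161^2 ≡ 1  ← first divisor giving 1
The order is 14.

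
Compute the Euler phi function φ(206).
102

206 = 2 × 103
φ(n) = n × ∏(1 - 1/p) for each prime p dividing n
φ(206) = 206 × (1 - 1/2) × (1 - 1/103) = 102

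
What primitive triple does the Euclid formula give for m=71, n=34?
(3885, 4828, 6197)

Euclid's formula: a = m² - n², b = 2mn, c = m² + n²
m = 71, n = 34
a = 71² - 34² = 5041 - 1156 = 3885
b = 2 × 71 × 34 = 4828
c = 71² + 34² = 5041 + 1156 = 6197
Verification: 3885² + 4828² = 15093225 + 23309584 = 38402809 = 6197² ✓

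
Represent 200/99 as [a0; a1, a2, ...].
[2; 49, 2]

Euclidean algorithm steps:
200 = 2 × 99 + 2
99 = 49 × 2 + 1
2 = 2 × 1 + 0
Continued fraction: [2; 49, 2]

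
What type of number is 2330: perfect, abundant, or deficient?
deficient

Proper divisors of 2330: sum = 1 + 2 + 5 + 10 + 233 + 466 + 1165 = 1882
Since 1882 < 2330, 2330 is deficient.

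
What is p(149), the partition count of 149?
37027355200

p(n) counts ways to write n as a sum of positive integers (order ignored).
Euler's pentagonal recurrence: p(k) = p(k-1) + p(k-2) - p(k-5) - p(k-7) + p(k-12) + p(k-15) - ... (offsets j(3j∓1)/2, signs ++--, p(0)=1, p(<0)=0).
DP table for k = 0..148: p(0)=1, p(1)=1, p(2)=2, p(3)=3, p(4)=5, p(5)=7, p(6)=11, p(7)=15, p(8)=22, p(9)=30, p(10)=42, p(11)=56, p(12)=77, p(13)=101, p(14)=135, p(15)=176, p(16)=231, p(17)=297, p(18)=385, p(19)=490, p(20)=627, p(21)=792, p(22)=1002, p(23)=1255, p(24)=1575, p(25)=1958, p(26)=2436, p(27)=3010, p(28)=3718, p(29)=4565, p(30)=5604, p(31)=6842, p(32)=8349, p(33)=10143, p(34)=12310, p(35)=14883, p(36)=17977, p(37)=21637, p(38)=26015, p(39)=31185, p(40)=37338, p(41)=44583, p(42)=53174, p(43)=63261, p(44)=75175, p(45)=89134, p(46)=105558, p(47)=124754, p(48)=147273, p(49)=173525, p(50)=204226, p(51)=239943, p(52)=281589, p(53)=329931, p(54)=386155, p(55)=451276, p(56)=526823, p(57)=614154, p(58)=715220, p(59)=831820, p(60)=966467, p(61)=1121505, p(62)=1300156, p(63)=1505499, p(64)=1741630, p(65)=2012558, p(66)=2323520, p(67)=2679689, p(68)=3087735, p(69)=3554345, p(70)=4087968, p(71)=4697205, p(72)=5392783, p(73)=6185689, p(74)=7089500, p(75)=8118264, p(76)=9289091, p(77)=10619863, p(78)=12132164, p(79)=13848650, p(80)=15796476, p(81)=18004327, p(82)=20506255, p(83)=23338469, p(84)=26543660, p(85)=30167357, p(86)=34262962, p(87)=38887673, p(88)=44108109, p(89)=49995925, p(90)=56634173, p(91)=64112359, p(92)=72533807, p(93)=82010177, p(94)=92669720, p(95)=104651419, p(96)=118114304, p(97)=133230930, p(98)=150198136, p(99)=169229875, p(100)=190569292, p(101)=214481126, p(102)=241265379, p(103)=271248950, p(104)=304801365, p(105)=342325709, p(106)=384276336, p(107)=431149389, p(108)=483502844, p(109)=541946240, p(110)=607163746, p(111)=679903203, p(112)=761002156, p(113)=851376628, p(114)=952050665, p(115)=1064144451, p(116)=1188908248, p(117)=1327710076, p(118)=1482074143, p(119)=1653668665, p(120)=1844349560, p(121)=2056148051, p(122)=2291320912, p(123)=2552338241, p(124)=2841940500, p(125)=3163127352, p(126)=3519222692, p(127)=3913864295, p(128)=4351078600, p(129)=4835271870, p(130)=5371315400, p(131)=5964539504, p(132)=6620830889, p(133)=7346629512, p(134)=8149040695, p(135)=9035836076, p(136)=10015581680, p(137)=11097645016, p(138)=12292341831, p(139)=13610949895, p(140)=15065878135, p(141)=16670689208, p(142)=18440293320, p(143)=20390982757, p(144)=22540654445, p(145)=24908858009, p(146)=27517052599, p(147)=30388671978, p(148)=33549419497.
Final step: p(149) = p(148) + p(147) - p(144) - p(142) + p(137) + p(134) - p(127) - p(123) + p(114) + p(109) - p(98) - p(92) + p(79) + p(72) - p(57) - p(49) + p(32) + p(23) - p(4)
= 33549419497 + 30388671978 - 22540654445 - 18440293320 + 11097645016 + 8149040695 - 3913864295 - 2552338241 + 952050665 + 541946240 - 150198136 - 72533807 + 13848650 + 5392783 - 614154 - 173525 + 8349 + 1255 - 5
= 37027355200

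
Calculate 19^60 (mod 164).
81

Repeated squaring. Binary of 60 = 111100.
19^1 ≡ 19 (mod 164); 19^2 ≡ 33 (mod 164); 19^4 ≡ 105 (mod 164); 19^8 ≡ 37 (mod 164); 19^16 ≡ 57 (mod 164); 19^32 ≡ 133 (mod 164)
19^60 = 19^4 × 19^8 × 19^16 × 19^32 ≡ 81 (mod 164)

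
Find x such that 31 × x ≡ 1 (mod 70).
61

gcd(31, 70) = 1, so the inverse exists.
Extended Euclidean algorithm on (70, 31):
70 = 2 × 31 + 8  ⟹  8 = (1)·70 + (-2)·31
31 = 3 × 8 + 7  ⟹  7 = (-3)·70 + (7)·31
8 = 1 × 7 + 1  ⟹  1 = (4)·70 + (-9)·31
So (-9)·31 ≡ 1 (mod 70), i.e. 31^(-1) ≡ -9 ≡ 61 (mod 70).
Check: 31 × 61 = 1891 ≡ 1 (mod 70)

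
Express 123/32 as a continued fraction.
[3; 1, 5, 2, 2]

Euclidean algorithm steps:
123 = 3 × 32 + 27
32 = 1 × 27 + 5
27 = 5 × 5 + 2
5 = 2 × 2 + 1
2 = 2 × 1 + 0
Continued fraction: [3; 1, 5, 2, 2]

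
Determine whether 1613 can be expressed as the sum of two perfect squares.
13² + 38² (a=13, b=38)

Factorization: 1613 = 1613
By Fermat: n is sum of two squares iff every prime p ≡ 3 (mod 4) appears to even power.
All primes ≡ 3 (mod 4) appear to even power.
Search a = 0, 1, 2, … for 1613 - a² a perfect square: first hit at a = 13: 1613 - 169 = 1444 = 38².
1613 = 13² + 38² = 169 + 1444 ✓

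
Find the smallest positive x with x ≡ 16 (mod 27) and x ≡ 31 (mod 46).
583

Using Chinese Remainder Theorem:
M = 27 × 46 = 1242
M1 = 46, M2 = 27
y1 = 46^(-1) mod 27 = 10
y2 = 27^(-1) mod 46 = 29
x = (16×46×10 + 31×27×29) mod 1242 = 583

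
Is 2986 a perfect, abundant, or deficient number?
deficient

Proper divisors of 2986: sum = 1 + 2 + 1493 = 1496
Since 1496 < 2986, 2986 is deficient.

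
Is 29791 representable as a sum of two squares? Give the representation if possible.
Not possible

Factorization: 29791 = 31^3
By Fermat: n is sum of two squares iff every prime p ≡ 3 (mod 4) appears to even power.
Prime(s) ≡ 3 (mod 4) with odd exponent: [(31, 3)]
Therefore 29791 cannot be expressed as a² + b².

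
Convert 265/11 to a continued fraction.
[24; 11]

Euclidean algorithm steps:
265 = 24 × 11 + 1
11 = 11 × 1 + 0
Continued fraction: [24; 11]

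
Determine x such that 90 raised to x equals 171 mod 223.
144

Baby-step giant-step with step n = ⌈√223⌉ = 15.
Baby steps 90^j mod 223 (j:value) for j=0..14: 0:1, 1:90, 2:72, 3:13, 4:55, 5:44, 6:169, 7:46, 8:126, 9:190, 10:152, 11:77, 12:17, 13:192, 14:109.
Giant-step multiplier: 90^(-15) ≡ 90^(222-15) = 90^207 ≡ 111 (mod 223).
Giant steps γ_i = 171·111^i mod 223: γ_0=171, γ_1=26, γ_2=210, γ_3=118, γ_4=164, γ_5=141, γ_6=41, γ_7=91, γ_8=66, γ_9=190 (in table at j=9).
x = i·n + j = 9·15 + 9 = 144.
Check: 90^144 ≡ 171 (mod 223).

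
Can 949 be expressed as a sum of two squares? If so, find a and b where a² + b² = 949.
7² + 30² (a=7, b=30)

Factorization: 949 = 13 × 73
By Fermat: n is sum of two squares iff every prime p ≡ 3 (mod 4) appears to even power.
All primes ≡ 3 (mod 4) appear to even power.
Search a = 0, 1, 2, … for 949 - a² a perfect square: first hit at a = 7: 949 - 49 = 900 = 30².
949 = 7² + 30² = 49 + 900 ✓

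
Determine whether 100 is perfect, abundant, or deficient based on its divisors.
abundant

Proper divisors of 100: sum = 1 + 2 + 4 + 5 + 10 + 20 + 25 + 50 = 117
Since 117 > 100, 100 is abundant.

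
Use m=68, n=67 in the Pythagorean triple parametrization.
(135, 9112, 9113)

Euclid's formula: a = m² - n², b = 2mn, c = m² + n²
m = 68, n = 67
a = 68² - 67² = 4624 - 4489 = 135
b = 2 × 68 × 67 = 9112
c = 68² + 67² = 4624 + 4489 = 9113
Verification: 135² + 9112² = 18225 + 83028544 = 83046769 = 9113² ✓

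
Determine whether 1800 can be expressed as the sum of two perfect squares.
6² + 42² (a=6, b=42)

Factorization: 1800 = 2^3 × 3^2 × 5^2
By Fermat: n is sum of two squares iff every prime p ≡ 3 (mod 4) appears to even power.
All primes ≡ 3 (mod 4) appear to even power.
Search a = 0, 1, 2, … for 1800 - a² a perfect square: first hit at a = 6: 1800 - 36 = 1764 = 42².
1800 = 6² + 42² = 36 + 1764 ✓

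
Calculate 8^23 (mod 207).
8

Repeated squaring. Binary of 23 = 10111.
8^1 ≡ 8 (mod 207); 8^2 ≡ 64 (mod 207); 8^4 ≡ 163 (mod 207); 8^8 ≡ 73 (mod 207); 8^16 ≡ 154 (mod 207)
8^23 = 8^1 × 8^2 × 8^4 × 8^16 ≡ 8 (mod 207)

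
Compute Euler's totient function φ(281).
280

281 = 281
φ(n) = n × ∏(1 - 1/p) for each prime p dividing n
φ(281) = 281 × (1 - 1/281) = 280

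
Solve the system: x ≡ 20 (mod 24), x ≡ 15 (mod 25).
140

Using Chinese Remainder Theorem:
M = 24 × 25 = 600
M1 = 25, M2 = 24
y1 = 25^(-1) mod 24 = 1
y2 = 24^(-1) mod 25 = 24
x = (20×25×1 + 15×24×24) mod 600 = 140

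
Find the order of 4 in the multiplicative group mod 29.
14

29 is prime, so ord(4) divides φ(29) = 28.
Divisors of 28: 1, 2, 4, 7, 14, 28.
Repeated squaring: 4^1 ≡ 4, 4^2 ≡ 16, 4^4 ≡ 24, 4^8 ≡ 25, 4^16 ≡ 16 (mod 29).
Test 4^d mod 29 for each divisor d in increasing order:
4^1 ≡ 4
4^2 ≡ 16
4^4 ≡ 24
4^7 = 4^4·4^2·4^1 ≡ 28
4^14 = 4^8·4^4·4^2 ≡ 1  ← first divisor giving 1
The order is 14.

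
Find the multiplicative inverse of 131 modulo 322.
59

gcd(131, 322) = 1, so the inverse exists.
Extended Euclidean algorithm on (322, 131):
322 = 2 × 131 + 60  ⟹  60 = (1)·322 + (-2)·131
131 = 2 × 60 + 11  ⟹  11 = (-2)·322 + (5)·131
60 = 5 × 11 + 5  ⟹  5 = (11)·322 + (-27)·131
11 = 2 × 5 + 1  ⟹  1 = (-24)·322 + (59)·131
So (59)·131 ≡ 1 (mod 322), i.e. 131^(-1) ≡ 59 (mod 322).
Check: 131 × 59 = 7729 ≡ 1 (mod 322)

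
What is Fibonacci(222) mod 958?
382

Matrix identity: Q^n = [[F_(n+1), F_n], [F_n, F_(n-1)]] with Q = [[1,1],[1,0]].
n = 222 = 11011110₂. Square-and-multiply, entries mod 958:
Q^1 = [[1,1],[1,0]]
Q^3 = (Q^1)²·Q = [[3,2],[2,1]]
Q^6 = (Q^3)² = [[13,8],[8,5]]
Q^13 = (Q^6)²·Q = [[377,233],[233,144]]
Q^27 = (Q^13)²·Q = [[713,28],[28,685]]
Q^55 = (Q^27)²·Q = [[321,455],[455,824]]
Q^111 = (Q^55)²·Q = [[455,632],[632,781]]
Q^222 = (Q^111)² = [[35,382],[382,611]]
F_222 mod 958 = Q^222[0][1] = 382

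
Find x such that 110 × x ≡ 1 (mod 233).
197

gcd(110, 233) = 1, so the inverse exists.
Extended Euclidean algorithm on (233, 110):
233 = 2 × 110 + 13  ⟹  13 = (1)·233 + (-2)·110
110 = 8 × 13 + 6  ⟹  6 = (-8)·233 + (17)·110
13 = 2 × 6 + 1  ⟹  1 = (17)·233 + (-36)·110
So (-36)·110 ≡ 1 (mod 233), i.e. 110^(-1) ≡ -36 ≡ 197 (mod 233).
Check: 110 × 197 = 21670 ≡ 1 (mod 233)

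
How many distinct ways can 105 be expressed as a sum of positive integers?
342325709

p(n) counts ways to write n as a sum of positive integers (order ignored).
Euler's pentagonal recurrence: p(k) = p(k-1) + p(k-2) - p(k-5) - p(k-7) + p(k-12) + p(k-15) - ... (offsets j(3j∓1)/2, signs ++--, p(0)=1, p(<0)=0).
DP table for k = 0..104: p(0)=1, p(1)=1, p(2)=2, p(3)=3, p(4)=5, p(5)=7, p(6)=11, p(7)=15, p(8)=22, p(9)=30, p(10)=42, p(11)=56, p(12)=77, p(13)=101, p(14)=135, p(15)=176, p(16)=231, p(17)=297, p(18)=385, p(19)=490, p(20)=627, p(21)=792, p(22)=1002, p(23)=1255, p(24)=1575, p(25)=1958, p(26)=2436, p(27)=3010, p(28)=3718, p(29)=4565, p(30)=5604, p(31)=6842, p(32)=8349, p(33)=10143, p(34)=12310, p(35)=14883, p(36)=17977, p(37)=21637, p(38)=26015, p(39)=31185, p(40)=37338, p(41)=44583, p(42)=53174, p(43)=63261, p(44)=75175, p(45)=89134, p(46)=105558, p(47)=124754, p(48)=147273, p(49)=173525, p(50)=204226, p(51)=239943, p(52)=281589, p(53)=329931, p(54)=386155, p(55)=451276, p(56)=526823, p(57)=614154, p(58)=715220, p(59)=831820, p(60)=966467, p(61)=1121505, p(62)=1300156, p(63)=1505499, p(64)=1741630, p(65)=2012558, p(66)=2323520, p(67)=2679689, p(68)=3087735, p(69)=3554345, p(70)=4087968, p(71)=4697205, p(72)=5392783, p(73)=6185689, p(74)=7089500, p(75)=8118264, p(76)=9289091, p(77)=10619863, p(78)=12132164, p(79)=13848650, p(80)=15796476, p(81)=18004327, p(82)=20506255, p(83)=23338469, p(84)=26543660, p(85)=30167357, p(86)=34262962, p(87)=38887673, p(88)=44108109, p(89)=49995925, p(90)=56634173, p(91)=64112359, p(92)=72533807, p(93)=82010177, p(94)=92669720, p(95)=104651419, p(96)=118114304, p(97)=133230930, p(98)=150198136, p(99)=169229875, p(100)=190569292, p(101)=214481126, p(102)=241265379, p(103)=271248950, p(104)=304801365.
Final step: p(105) = p(104) + p(103) - p(100) - p(98) + p(93) + p(90) - p(83) - p(79) + p(70) + p(65) - p(54) - p(48) + p(35) + p(28) - p(13) - p(5)
= 304801365 + 271248950 - 190569292 - 150198136 + 82010177 + 56634173 - 23338469 - 13848650 + 4087968 + 2012558 - 386155 - 147273 + 14883 + 3718 - 101 - 7
= 342325709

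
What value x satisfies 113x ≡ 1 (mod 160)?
17

gcd(113, 160) = 1, so the inverse exists.
Extended Euclidean algorithm on (160, 113):
160 = 1 × 113 + 47  ⟹  47 = (1)·160 + (-1)·113
113 = 2 × 47 + 19  ⟹  19 = (-2)·160 + (3)·113
47 = 2 × 19 + 9  ⟹  9 = (5)·160 + (-7)·113
19 = 2 × 9 + 1  ⟹  1 = (-12)·160 + (17)·113
So (17)·113 ≡ 1 (mod 160), i.e. 113^(-1) ≡ 17 (mod 160).
Check: 113 × 17 = 1921 ≡ 1 (mod 160)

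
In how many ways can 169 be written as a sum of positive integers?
250438925115

p(n) counts ways to write n as a sum of positive integers (order ignored).
Euler's pentagonal recurrence: p(k) = p(k-1) + p(k-2) - p(k-5) - p(k-7) + p(k-12) + p(k-15) - ... (offsets j(3j∓1)/2, signs ++--, p(0)=1, p(<0)=0).
DP table for k = 0..168: p(0)=1, p(1)=1, p(2)=2, p(3)=3, p(4)=5, p(5)=7, p(6)=11, p(7)=15, p(8)=22, p(9)=30, p(10)=42, p(11)=56, p(12)=77, p(13)=101, p(14)=135, p(15)=176, p(16)=231, p(17)=297, p(18)=385, p(19)=490, p(20)=627, p(21)=792, p(22)=1002, p(23)=1255, p(24)=1575, p(25)=1958, p(26)=2436, p(27)=3010, p(28)=3718, p(29)=4565, p(30)=5604, p(31)=6842, p(32)=8349, p(33)=10143, p(34)=12310, p(35)=14883, p(36)=17977, p(37)=21637, p(38)=26015, p(39)=31185, p(40)=37338, p(41)=44583, p(42)=53174, p(43)=63261, p(44)=75175, p(45)=89134, p(46)=105558, p(47)=124754, p(48)=147273, p(49)=173525, p(50)=204226, p(51)=239943, p(52)=281589, p(53)=329931, p(54)=386155, p(55)=451276, p(56)=526823, p(57)=614154, p(58)=715220, p(59)=831820, p(60)=966467, p(61)=1121505, p(62)=1300156, p(63)=1505499, p(64)=1741630, p(65)=2012558, p(66)=2323520, p(67)=2679689, p(68)=3087735, p(69)=3554345, p(70)=4087968, p(71)=4697205, p(72)=5392783, p(73)=6185689, p(74)=7089500, p(75)=8118264, p(76)=9289091, p(77)=10619863, p(78)=12132164, p(79)=13848650, p(80)=15796476, p(81)=18004327, p(82)=20506255, p(83)=23338469, p(84)=26543660, p(85)=30167357, p(86)=34262962, p(87)=38887673, p(88)=44108109, p(89)=49995925, p(90)=56634173, p(91)=64112359, p(92)=72533807, p(93)=82010177, p(94)=92669720, p(95)=104651419, p(96)=118114304, p(97)=133230930, p(98)=150198136, p(99)=169229875, p(100)=190569292, p(101)=214481126, p(102)=241265379, p(103)=271248950, p(104)=304801365, p(105)=342325709, p(106)=384276336, p(107)=431149389, p(108)=483502844, p(109)=541946240, p(110)=607163746, p(111)=679903203, p(112)=761002156, p(113)=851376628, p(114)=952050665, p(115)=1064144451, p(116)=1188908248, p(117)=1327710076, p(118)=1482074143, p(119)=1653668665, p(120)=1844349560, p(121)=2056148051, p(122)=2291320912, p(123)=2552338241, p(124)=2841940500, p(125)=3163127352, p(126)=3519222692, p(127)=3913864295, p(128)=4351078600, p(129)=4835271870, p(130)=5371315400, p(131)=5964539504, p(132)=6620830889, p(133)=7346629512, p(134)=8149040695, p(135)=9035836076, p(136)=10015581680, p(137)=11097645016, p(138)=12292341831, p(139)=13610949895, p(140)=15065878135, p(141)=16670689208, p(142)=18440293320, p(143)=20390982757, p(144)=22540654445, p(145)=24908858009, p(146)=27517052599, p(147)=30388671978, p(148)=33549419497, p(149)=37027355200, p(150)=40853235313, p(151)=45060624582, p(152)=49686288421, p(153)=54770336324, p(154)=60356673280, p(155)=66493182097, p(156)=73232243759, p(157)=80630964769, p(158)=88751778802, p(159)=97662728555, p(160)=107438159466, p(161)=118159068427, p(162)=129913904637, p(163)=142798995930, p(164)=156919475295, p(165)=172389800255, p(166)=189334822579, p(167)=207890420102, p(168)=228204732751.
Final step: p(169) = p(168) + p(167) - p(164) - p(162) + p(157) + p(154) - p(147) - p(143) + p(134) + p(129) - p(118) - p(112) + p(99) + p(92) - p(77) - p(69) + p(52) + p(43) - p(24) - p(14)
= 228204732751 + 207890420102 - 156919475295 - 129913904637 + 80630964769 + 60356673280 - 30388671978 - 20390982757 + 8149040695 + 4835271870 - 1482074143 - 761002156 + 169229875 + 72533807 - 10619863 - 3554345 + 281589 + 63261 - 1575 - 135
= 250438925115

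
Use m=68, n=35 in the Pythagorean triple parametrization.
(3399, 4760, 5849)

Euclid's formula: a = m² - n², b = 2mn, c = m² + n²
m = 68, n = 35
a = 68² - 35² = 4624 - 1225 = 3399
b = 2 × 68 × 35 = 4760
c = 68² + 35² = 4624 + 1225 = 5849
Verification: 3399² + 4760² = 11553201 + 22657600 = 34210801 = 5849² ✓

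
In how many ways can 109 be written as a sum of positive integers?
541946240

p(n) counts ways to write n as a sum of positive integers (order ignored).
Euler's pentagonal recurrence: p(k) = p(k-1) + p(k-2) - p(k-5) - p(k-7) + p(k-12) + p(k-15) - ... (offsets j(3j∓1)/2, signs ++--, p(0)=1, p(<0)=0).
DP table for k = 0..108: p(0)=1, p(1)=1, p(2)=2, p(3)=3, p(4)=5, p(5)=7, p(6)=11, p(7)=15, p(8)=22, p(9)=30, p(10)=42, p(11)=56, p(12)=77, p(13)=101, p(14)=135, p(15)=176, p(16)=231, p(17)=297, p(18)=385, p(19)=490, p(20)=627, p(21)=792, p(22)=1002, p(23)=1255, p(24)=1575, p(25)=1958, p(26)=2436, p(27)=3010, p(28)=3718, p(29)=4565, p(30)=5604, p(31)=6842, p(32)=8349, p(33)=10143, p(34)=12310, p(35)=14883, p(36)=17977, p(37)=21637, p(38)=26015, p(39)=31185, p(40)=37338, p(41)=44583, p(42)=53174, p(43)=63261, p(44)=75175, p(45)=89134, p(46)=105558, p(47)=124754, p(48)=147273, p(49)=173525, p(50)=204226, p(51)=239943, p(52)=281589, p(53)=329931, p(54)=386155, p(55)=451276, p(56)=526823, p(57)=614154, p(58)=715220, p(59)=831820, p(60)=966467, p(61)=1121505, p(62)=1300156, p(63)=1505499, p(64)=1741630, p(65)=2012558, p(66)=2323520, p(67)=2679689, p(68)=3087735, p(69)=3554345, p(70)=4087968, p(71)=4697205, p(72)=5392783, p(73)=6185689, p(74)=7089500, p(75)=8118264, p(76)=9289091, p(77)=10619863, p(78)=12132164, p(79)=13848650, p(80)=15796476, p(81)=18004327, p(82)=20506255, p(83)=23338469, p(84)=26543660, p(85)=30167357, p(86)=34262962, p(87)=38887673, p(88)=44108109, p(89)=49995925, p(90)=56634173, p(91)=64112359, p(92)=72533807, p(93)=82010177, p(94)=92669720, p(95)=104651419, p(96)=118114304, p(97)=133230930, p(98)=150198136, p(99)=169229875, p(100)=190569292, p(101)=214481126, p(102)=241265379, p(103)=271248950, p(104)=304801365, p(105)=342325709, p(106)=384276336, p(107)=431149389, p(108)=483502844.
Final step: p(109) = p(108) + p(107) - p(104) - p(102) + p(97) + p(94) - p(87) - p(83) + p(74) + p(69) - p(58) - p(52) + p(39) + p(32) - p(17) - p(9)
= 483502844 + 431149389 - 304801365 - 241265379 + 133230930 + 92669720 - 38887673 - 23338469 + 7089500 + 3554345 - 715220 - 281589 + 31185 + 8349 - 297 - 30
= 541946240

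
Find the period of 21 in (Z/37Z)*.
18

37 is prime, so ord(21) divides φ(37) = 36.
Divisors of 36: 1, 2, 3, 4, 6, 9, 12, 18, 36.
Repeated squaring: 21^1 ≡ 21, 21^2 ≡ 34, 21^4 ≡ 9, 21^8 ≡ 7, 21^16 ≡ 12, 21^32 ≡ 33 (mod 37).
Test 21^d mod 37 for each divisor d in increasing order:
21^1 ≡ 21
21^2 ≡ 34
21^3 = 21^2·21^1 ≡ 11
21^4 ≡ 9
21^6 = 21^4·21^2 ≡ 10
21^9 = 21^8·21^1 ≡ 36
21^12 = 21^8·21^4 ≡ 26
21^18 = 21^16·21^2 ≡ 1  ← first divisor giving 1
The order is 18.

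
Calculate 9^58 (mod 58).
23

Repeated squaring. Binary of 58 = 111010.
9^1 ≡ 9 (mod 58); 9^2 ≡ 23 (mod 58); 9^4 ≡ 7 (mod 58); 9^8 ≡ 49 (mod 58); 9^16 ≡ 23 (mod 58); 9^32 ≡ 7 (mod 58)
9^58 = 9^2 × 9^8 × 9^16 × 9^32 ≡ 23 (mod 58)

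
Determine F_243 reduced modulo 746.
354

Matrix identity: Q^n = [[F_(n+1), F_n], [F_n, F_(n-1)]] with Q = [[1,1],[1,0]].
n = 243 = 11110011₂. Square-and-multiply, entries mod 746:
Q^1 = [[1,1],[1,0]]
Q^3 = (Q^1)²·Q = [[3,2],[2,1]]
Q^7 = (Q^3)²·Q = [[21,13],[13,8]]
Q^15 = (Q^7)²·Q = [[241,610],[610,377]]
Q^30 = (Q^15)² = [[485,250],[250,235]]
Q^60 = (Q^30)² = [[71,214],[214,603]]
Q^121 = (Q^60)²·Q = [[367,109],[109,258]]
Q^243 = (Q^121)²·Q = [[593,354],[354,239]]
F_243 mod 746 = Q^243[0][1] = 354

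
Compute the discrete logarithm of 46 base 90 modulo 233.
192

Baby-step giant-step with step n = ⌈√233⌉ = 16.
Baby steps 90^j mod 233 (j:value) for j=0..15: 0:1, 1:90, 2:178, 3:176, 4:229, 5:106, 6:220, 7:228, 8:16, 9:42, 10:52, 11:20, 12:169, 13:65, 14:25, 15:153.
Giant-step multiplier: 90^(-16) ≡ 90^(232-16) = 90^216 ≡ 152 (mod 233).
Giant steps γ_i = 46·152^i mod 233: γ_0=46, γ_1=2, γ_2=71, γ_3=74, γ_4=64, γ_5=175, γ_6=38, γ_7=184, γ_8=8, γ_9=51, γ_10=63, γ_11=23, γ_12=1 (in table at j=0).
x = i·n + j = 12·16 + 0 = 192.
Check: 90^192 ≡ 46 (mod 233).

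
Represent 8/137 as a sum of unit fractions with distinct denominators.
1/18 + 1/353 + 1/174100 + 1/75776850900

Greedy algorithm:
8/137: ceiling(137/8) = 18, use 1/18
7/2466: ceiling(2466/7) = 353, use 1/353
5/870498: ceiling(870498/5) = 174100, use 1/174100
1/75776850900: ceiling(75776850900/1) = 75776850900, use 1/75776850900
Result: 8/137 = 1/18 + 1/353 + 1/174100 + 1/75776850900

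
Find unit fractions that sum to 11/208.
1/19 + 1/3952

Greedy algorithm:
11/208: ceiling(208/11) = 19, use 1/19
1/3952: ceiling(3952/1) = 3952, use 1/3952
Result: 11/208 = 1/19 + 1/3952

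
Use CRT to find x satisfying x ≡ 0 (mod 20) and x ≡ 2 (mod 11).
200

Using Chinese Remainder Theorem:
M = 20 × 11 = 220
M1 = 11, M2 = 20
y1 = 11^(-1) mod 20 = 11
y2 = 20^(-1) mod 11 = 5
x = (0×11×11 + 2×20×5) mod 220 = 200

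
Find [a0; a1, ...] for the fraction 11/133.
[0; 12, 11]

Euclidean algorithm steps:
11 = 0 × 133 + 11
133 = 12 × 11 + 1
11 = 11 × 1 + 0
Continued fraction: [0; 12, 11]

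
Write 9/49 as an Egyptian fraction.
1/6 + 1/59 + 1/17346

Greedy algorithm:
9/49: ceiling(49/9) = 6, use 1/6
5/294: ceiling(294/5) = 59, use 1/59
1/17346: ceiling(17346/1) = 17346, use 1/17346
Result: 9/49 = 1/6 + 1/59 + 1/17346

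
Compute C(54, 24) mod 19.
15

Using Lucas' theorem:
Write n=54 and k=24 in base 19:
n in base 19: [2, 16]
k in base 19: [1, 5]
C(54,24) mod 19 = ∏ C(n_i, k_i) mod 19
Digit binomials (mod 19): C(2,1) = 2; C(16,5) = 4368 ≡ 17
Product: 2 × 17 = 34 ≡ 15 (mod 19)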